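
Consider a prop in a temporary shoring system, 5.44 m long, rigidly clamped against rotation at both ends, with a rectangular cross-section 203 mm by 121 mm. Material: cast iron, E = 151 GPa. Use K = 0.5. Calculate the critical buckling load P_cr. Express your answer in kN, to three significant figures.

Buckling occurs about the weak axis: I_min = h·b³/12 with b = 121 mm (the shorter side).
I_min = 203×121³/12 = 2.997×10^7 mm⁴
I = 2.997×10^7 mm⁴ = 2.997×10^-5 m⁴
Effective length L_e = K·L = 0.5 × 5.44 = 2.720 m
P_cr = π²EI / L_e² = π² × 151×10⁹ × 2.997×10^-5 / 2.720² = 6.037×10^6 N

P_cr ≈ 6040 kN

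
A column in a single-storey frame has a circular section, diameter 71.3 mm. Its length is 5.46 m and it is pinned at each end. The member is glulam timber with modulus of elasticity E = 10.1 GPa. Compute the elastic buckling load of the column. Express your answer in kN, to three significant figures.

I = πd⁴/64 = π×71.3⁴/64 = 1.269×10^6 mm⁴
I = 1.269×10^6 mm⁴ = 1.269×10^-6 m⁴
Effective length L_e = K·L = 1 × 5.46 = 5.460 m
P_cr = π²EI / L_e² = π² × 10.1×10⁹ × 1.269×10^-6 / 5.460² = 4.242×10^3 N

P_cr ≈ 4.24 kN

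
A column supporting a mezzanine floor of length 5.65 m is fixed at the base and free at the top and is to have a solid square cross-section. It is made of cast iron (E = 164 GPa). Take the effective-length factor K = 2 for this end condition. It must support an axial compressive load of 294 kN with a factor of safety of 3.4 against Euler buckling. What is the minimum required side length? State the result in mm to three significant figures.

Required P_cr = n·P = 3.4 × 294 = 999.6 kN
L_e = K·L = 2 × 5.65 = 11.30 m
Required I = P_cr·L_e²/(π²E) = 9.996×10^5 × 11.30² / (π² × 1.64×10^11) = 7.886×10^-5 m⁴
I_req = 7.886×10^7 mm⁴
Solid square: I = a⁴/12  ⇒  a = (12I)^(1/4) = (12×7.886×10^7)^(1/4) = 175 mm

a ≈ 175 mm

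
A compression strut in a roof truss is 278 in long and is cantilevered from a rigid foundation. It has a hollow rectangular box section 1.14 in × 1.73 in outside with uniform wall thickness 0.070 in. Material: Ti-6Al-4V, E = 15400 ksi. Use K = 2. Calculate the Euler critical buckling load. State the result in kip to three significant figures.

Inner dimensions: h_i = 1.73 − 2×0.070 = 1.590 in, b_i = 1.14 − 2×0.070 = 1.000 in
Weak-axis I_min = (h_o·b_o³ − h_i·b_i³)/12 with b_o = 1.14, b_i = 1.000 in (shorter outer/inner sides).
I_min = (1.73×1.14³ − 1.590×1.000³)/12 = 8.109×10^-2 in⁴
Effective length L_e = K·L = 2 × 278 = 556.0 in
P_cr = π²EI / L_e² = π² × 15400×10³ × 8.109×10^-2 / 556.0² = 39.87 lb

P_cr ≈ 0.0399 kip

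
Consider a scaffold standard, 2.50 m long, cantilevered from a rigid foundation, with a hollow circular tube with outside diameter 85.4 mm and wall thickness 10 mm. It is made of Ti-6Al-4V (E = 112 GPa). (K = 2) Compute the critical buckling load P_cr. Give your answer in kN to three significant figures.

P_cr ≈ 75.7 kN

Inner diameter d_i = 85.4 − 2×10 = 65.40 mm
I = π(d_o⁴ − d_i⁴)/64 = π(85.4⁴ − 65.40⁴)/64 = 1.713×10^6 mm⁴
I = 1.713×10^6 mm⁴ = 1.713×10^-6 m⁴
Effective length L_e = K·L = 2 × 2.50 = 5.000 m
P_cr = π²EI / L_e² = π² × 112×10⁹ × 1.713×10^-6 / 5.000² = 7.574×10^4 N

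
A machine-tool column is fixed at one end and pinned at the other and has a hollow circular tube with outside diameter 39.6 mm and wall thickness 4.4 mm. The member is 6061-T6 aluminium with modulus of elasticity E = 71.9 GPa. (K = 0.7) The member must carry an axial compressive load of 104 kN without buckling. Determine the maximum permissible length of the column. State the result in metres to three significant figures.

Inner diameter d_i = 39.6 − 2×4.4 = 30.80 mm
I = π(d_o⁴ − d_i⁴)/64 = π(39.6⁴ − 30.80⁴)/64 = 7.654×10^4 mm⁴
I = 7.654×10^-8 m⁴
At the buckling limit P_cr = P = 1.040×10^5 N
From P_cr = π²EI/(K·L)²:  L = (1/K)·√(π²EI/P_cr) = (1/0.7)·√(π²×7.19×10^10×7.654×10^-8/1.040×10^5)
L = 1.03 m

L_max ≈ 1.03 m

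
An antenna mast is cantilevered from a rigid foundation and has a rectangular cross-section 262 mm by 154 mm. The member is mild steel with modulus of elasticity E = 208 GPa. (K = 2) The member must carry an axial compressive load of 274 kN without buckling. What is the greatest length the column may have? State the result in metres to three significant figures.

L_max ≈ 12.2 m

Buckling occurs about the weak axis: I_min = h·b³/12 with b = 154 mm (the shorter side).
I_min = 262×154³/12 = 7.974×10^7 mm⁴
I = 7.974×10^-5 m⁴
At the buckling limit P_cr = P = 2.740×10^5 N
From P_cr = π²EI/(K·L)²:  L = (1/K)·√(π²EI/P_cr) = (1/2)·√(π²×2.08×10^11×7.974×10^-5/2.740×10^5)
L = 12.2 m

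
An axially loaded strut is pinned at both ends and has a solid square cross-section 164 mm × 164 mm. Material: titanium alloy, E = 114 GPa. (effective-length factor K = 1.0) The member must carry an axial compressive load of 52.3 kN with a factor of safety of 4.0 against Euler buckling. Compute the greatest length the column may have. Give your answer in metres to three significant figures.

I = a⁴/12 = 164⁴/12 = 6.028×10^7 mm⁴
I = 6.028×10^-5 m⁴
Required critical load P_cr = n·P = 4.0 × 52.3 = 209.2 kN = 2.092×10^5 N
From P_cr = π²EI/(K·L)²:  L = (1/K)·√(π²EI/P_cr) = (1/1)·√(π²×1.14×10^11×6.028×10^-5/2.092×10^5)
L = 18.0 m

L_max ≈ 18.0 m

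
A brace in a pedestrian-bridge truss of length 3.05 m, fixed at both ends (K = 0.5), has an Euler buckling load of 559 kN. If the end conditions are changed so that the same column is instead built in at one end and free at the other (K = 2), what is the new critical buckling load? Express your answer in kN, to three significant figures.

P_cr ∝ 1/K², so P_cr,new = P_cr,old × (K_old/K_new)² = 559 × (0.5/2)²
= 559 × 0.06250 = 34.9 kN

P_cr ≈ 34.9 kN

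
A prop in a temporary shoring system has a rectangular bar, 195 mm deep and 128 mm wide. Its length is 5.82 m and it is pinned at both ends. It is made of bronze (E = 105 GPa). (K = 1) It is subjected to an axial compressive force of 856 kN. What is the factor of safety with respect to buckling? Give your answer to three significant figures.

Buckling occurs about the weak axis: I_min = h·b³/12 with b = 128 mm (the shorter side).
I_min = 195×128³/12 = 3.408×10^7 mm⁴
I = 3.408×10^7 mm⁴ = 3.408×10^-5 m⁴
Effective length L_e = K·L = 1 × 5.82 = 5.820 m
P_cr = π²EI / L_e² = π² × 105×10⁹ × 3.408×10^-5 / 5.820² = 1.043×10^6 N
Factor of safety n = P_cr / P = 1042.6 / 856 = 1.22

n ≈ 1.22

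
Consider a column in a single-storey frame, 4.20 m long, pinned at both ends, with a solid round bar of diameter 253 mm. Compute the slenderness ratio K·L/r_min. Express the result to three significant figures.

For a solid circle r = d/4 = 253/4 = 63.25 mm
L_e = K·L = 1 × 4.20 m = 4.200 m = 4200.0 mm
λ = L_e / r_min = 4200.0 / 63.25 = 66.4

λ ≈ 66.4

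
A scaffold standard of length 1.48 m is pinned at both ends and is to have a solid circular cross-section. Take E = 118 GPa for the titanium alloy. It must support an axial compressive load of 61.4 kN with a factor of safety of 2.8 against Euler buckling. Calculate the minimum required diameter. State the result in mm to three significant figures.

d ≈ 50.7 mm

Required P_cr = n·P = 2.8 × 61.4 = 171.9 kN
L_e = K·L = 1 × 1.48 = 1.480 m
Required I = P_cr·L_e²/(π²E) = 1.719×10^5 × 1.480² / (π² × 1.18×10^11) = 3.233×10^-7 m⁴
I_req = 3.233×10^5 mm⁴
Solid circle: I = πd⁴/64  ⇒  d = (64I/π)^(1/4) = (64×3.233×10^5/π)^(1/4) = 50.7 mm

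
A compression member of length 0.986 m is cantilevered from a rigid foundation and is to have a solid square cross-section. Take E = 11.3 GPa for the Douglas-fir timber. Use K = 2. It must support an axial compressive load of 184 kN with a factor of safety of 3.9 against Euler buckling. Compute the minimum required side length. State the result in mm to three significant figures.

Required P_cr = n·P = 3.9 × 184 = 717.6 kN
L_e = K·L = 2 × 0.986 = 1.972 m
Required I = P_cr·L_e²/(π²E) = 7.176×10^5 × 1.972² / (π² × 1.13×10^10) = 2.502×10^-5 m⁴
I_req = 2.502×10^7 mm⁴
Solid square: I = a⁴/12  ⇒  a = (12I)^(1/4) = (12×2.502×10^7)^(1/4) = 132 mm

a ≈ 132 mm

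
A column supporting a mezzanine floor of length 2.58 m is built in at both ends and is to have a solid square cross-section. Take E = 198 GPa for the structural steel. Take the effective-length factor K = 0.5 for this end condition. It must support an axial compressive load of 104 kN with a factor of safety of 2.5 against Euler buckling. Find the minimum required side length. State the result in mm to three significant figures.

a ≈ 40.4 mm

Required P_cr = n·P = 2.5 × 104 = 260.0 kN
L_e = K·L = 0.5 × 2.58 = 1.290 m
Required I = P_cr·L_e²/(π²E) = 2.600×10^5 × 1.290² / (π² × 1.98×10^11) = 2.214×10^-7 m⁴
I_req = 2.214×10^5 mm⁴
Solid square: I = a⁴/12  ⇒  a = (12I)^(1/4) = (12×2.214×10^5)^(1/4) = 40.4 mm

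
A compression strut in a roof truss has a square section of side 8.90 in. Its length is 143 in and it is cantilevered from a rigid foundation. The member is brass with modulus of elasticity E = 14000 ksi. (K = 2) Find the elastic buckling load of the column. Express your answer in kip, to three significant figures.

I = a⁴/12 = 8.90⁴/12 = 522.9 in⁴
Effective length L_e = K·L = 2 × 143 = 286.0 in
P_cr = π²EI / L_e² = π² × 14000×10³ × 522.9 / 286.0² = 8.832×10^5 lb

P_cr ≈ 883 kip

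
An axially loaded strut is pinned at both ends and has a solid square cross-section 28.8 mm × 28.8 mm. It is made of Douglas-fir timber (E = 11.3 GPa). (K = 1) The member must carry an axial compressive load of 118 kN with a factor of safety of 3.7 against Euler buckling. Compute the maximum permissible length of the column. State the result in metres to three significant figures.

I = a⁴/12 = 28.8⁴/12 = 5.733×10^4 mm⁴
I = 5.733×10^-8 m⁴
Required critical load P_cr = n·P = 3.7 × 118 = 436.6 kN = 4.366×10^5 N
From P_cr = π²EI/(K·L)²:  L = (1/K)·√(π²EI/P_cr) = (1/1)·√(π²×1.13×10^10×5.733×10^-8/4.366×10^5)
L = 0.121 m

L_max ≈ 0.121 m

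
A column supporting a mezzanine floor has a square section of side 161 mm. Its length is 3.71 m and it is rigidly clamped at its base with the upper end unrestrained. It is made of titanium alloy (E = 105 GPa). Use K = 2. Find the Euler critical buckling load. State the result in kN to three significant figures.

P_cr ≈ 1050 kN

I = a⁴/12 = 161⁴/12 = 5.599×10^7 mm⁴
I = 5.599×10^7 mm⁴ = 5.599×10^-5 m⁴
Effective length L_e = K·L = 2 × 3.71 = 7.420 m
P_cr = π²EI / L_e² = π² × 105×10⁹ × 5.599×10^-5 / 7.420² = 1.054×10^6 N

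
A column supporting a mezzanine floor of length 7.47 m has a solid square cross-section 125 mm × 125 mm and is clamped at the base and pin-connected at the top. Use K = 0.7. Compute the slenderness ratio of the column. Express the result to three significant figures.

λ ≈ 145

I = a⁴/12 = 125⁴/12 = 2.035×10^7 mm⁴
A = 1.562×10^4 mm²;  r_min = √(I/A) = √(2.035×10^7/1.562×10^4) = 36.08 mm
L_e = K·L = 0.7 × 7.47 m = 5.229 m = 5229.0 mm
λ = L_e / r_min = 5229.0 / 36.08 = 145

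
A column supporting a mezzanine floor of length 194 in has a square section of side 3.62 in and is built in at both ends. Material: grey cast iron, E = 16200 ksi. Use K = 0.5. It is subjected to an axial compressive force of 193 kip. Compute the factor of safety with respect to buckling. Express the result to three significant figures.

n ≈ 1.26

I = a⁴/12 = 3.62⁴/12 = 14.31 in⁴
Effective length L_e = K·L = 0.5 × 194 = 97.00 in
P_cr = π²EI / L_e² = π² × 16200×10³ × 14.31 / 97.00² = 2.432×10^5 lb
Factor of safety n = P_cr / P = 243.18 / 193 = 1.26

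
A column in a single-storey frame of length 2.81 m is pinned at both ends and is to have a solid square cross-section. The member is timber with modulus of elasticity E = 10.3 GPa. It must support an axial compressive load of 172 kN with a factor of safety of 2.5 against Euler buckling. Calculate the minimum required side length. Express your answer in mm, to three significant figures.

Required P_cr = n·P = 2.5 × 172 = 430.0 kN
L_e = K·L = 1 × 2.81 = 2.810 m
Required I = P_cr·L_e²/(π²E) = 4.300×10^5 × 2.810² / (π² × 1.03×10^10) = 3.340×10^-5 m⁴
I_req = 3.340×10^7 mm⁴
Solid square: I = a⁴/12  ⇒  a = (12I)^(1/4) = (12×3.340×10^7)^(1/4) = 141 mm

a ≈ 141 mm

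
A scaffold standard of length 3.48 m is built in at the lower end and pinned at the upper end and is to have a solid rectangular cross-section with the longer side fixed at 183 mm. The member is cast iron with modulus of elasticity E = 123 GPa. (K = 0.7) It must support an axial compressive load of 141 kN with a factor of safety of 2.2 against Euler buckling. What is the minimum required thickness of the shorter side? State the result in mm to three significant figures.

b ≈ 46.3 mm

Required P_cr = n·P = 2.2 × 141 = 310.2 kN
L_e = K·L = 0.7 × 3.48 = 2.436 m
Required I = P_cr·L_e²/(π²E) = 3.102×10^5 × 2.436² / (π² × 1.23×10^11) = 1.516×10^-6 m⁴
I_req = 1.516×10^6 mm⁴
Rectangle, weak axis: I_min = h·b³/12 with h = 183 mm fixed  ⇒  b = (12I/h)^(1/3) = 46.3 mm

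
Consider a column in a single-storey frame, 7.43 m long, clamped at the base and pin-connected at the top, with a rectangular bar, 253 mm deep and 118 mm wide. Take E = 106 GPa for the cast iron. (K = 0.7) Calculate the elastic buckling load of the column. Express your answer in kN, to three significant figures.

P_cr ≈ 1340 kN

Buckling occurs about the weak axis: I_min = h·b³/12 with b = 118 mm (the shorter side).
I_min = 253×118³/12 = 3.464×10^7 mm⁴
I = 3.464×10^7 mm⁴ = 3.464×10^-5 m⁴
Effective length L_e = K·L = 0.7 × 7.43 = 5.201 m
P_cr = π²EI / L_e² = π² × 106×10⁹ × 3.464×10^-5 / 5.201² = 1.340×10^6 N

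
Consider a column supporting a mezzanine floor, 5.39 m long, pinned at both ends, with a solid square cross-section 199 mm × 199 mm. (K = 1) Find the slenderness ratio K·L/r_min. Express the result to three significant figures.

I = a⁴/12 = 199⁴/12 = 1.307×10^8 mm⁴
A = 3.960×10^4 mm²;  r_min = √(I/A) = √(1.307×10^8/3.960×10^4) = 57.45 mm
L_e = K·L = 1 × 5.39 m = 5.390 m = 5390.0 mm
λ = L_e / r_min = 5390.0 / 57.45 = 93.8

λ ≈ 93.8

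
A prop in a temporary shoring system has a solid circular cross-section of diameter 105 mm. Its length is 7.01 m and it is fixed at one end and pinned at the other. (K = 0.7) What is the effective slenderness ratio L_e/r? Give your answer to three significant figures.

λ ≈ 187

For a solid circle r = d/4 = 105/4 = 26.25 mm
L_e = K·L = 0.7 × 7.01 m = 4.907 m = 4907.0 mm
λ = L_e / r_min = 4907.0 / 26.25 = 187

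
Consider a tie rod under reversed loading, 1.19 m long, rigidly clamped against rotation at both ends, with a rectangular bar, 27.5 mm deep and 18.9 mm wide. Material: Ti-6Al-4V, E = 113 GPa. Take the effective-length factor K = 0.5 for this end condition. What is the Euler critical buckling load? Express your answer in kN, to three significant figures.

P_cr ≈ 48.7 kN

Buckling occurs about the weak axis: I_min = h·b³/12 with b = 18.9 mm (the shorter side).
I_min = 27.5×18.9³/12 = 1.547×10^4 mm⁴
I = 1.547×10^4 mm⁴ = 1.547×10^-8 m⁴
Effective length L_e = K·L = 0.5 × 1.19 = 0.5950 m
P_cr = π²EI / L_e² = π² × 113×10⁹ × 1.547×10^-8 / 0.5950² = 4.874×10^4 N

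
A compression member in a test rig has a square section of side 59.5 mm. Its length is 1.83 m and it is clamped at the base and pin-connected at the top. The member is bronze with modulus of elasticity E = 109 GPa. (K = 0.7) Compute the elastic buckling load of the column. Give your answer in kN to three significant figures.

P_cr ≈ 685 kN

I = a⁴/12 = 59.5⁴/12 = 1.044×10^6 mm⁴
I = 1.044×10^6 mm⁴ = 1.044×10^-6 m⁴
Effective length L_e = K·L = 0.7 × 1.83 = 1.281 m
P_cr = π²EI / L_e² = π² × 109×10⁹ × 1.044×10^-6 / 1.281² = 6.847×10^5 N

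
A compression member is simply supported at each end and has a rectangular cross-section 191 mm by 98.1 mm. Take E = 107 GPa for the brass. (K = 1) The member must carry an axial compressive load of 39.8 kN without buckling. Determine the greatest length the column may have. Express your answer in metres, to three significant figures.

L_max ≈ 20.0 m

Buckling occurs about the weak axis: I_min = h·b³/12 with b = 98.1 mm (the shorter side).
I_min = 191×98.1³/12 = 1.503×10^7 mm⁴
I = 1.503×10^-5 m⁴
At the buckling limit P_cr = P = 3.980×10^4 N
From P_cr = π²EI/(K·L)²:  L = (1/K)·√(π²EI/P_cr) = (1/1)·√(π²×1.07×10^11×1.503×10^-5/3.980×10^4)
L = 20.0 m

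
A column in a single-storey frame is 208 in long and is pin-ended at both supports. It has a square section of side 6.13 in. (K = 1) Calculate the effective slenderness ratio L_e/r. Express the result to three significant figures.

For a square r = a/√12 = 6.13/√12 = 1.770 in
L_e = K·L = 1 × 208 = 208.0 in
λ = L_e / r_min = 208.00 / 1.770 = 118

λ ≈ 118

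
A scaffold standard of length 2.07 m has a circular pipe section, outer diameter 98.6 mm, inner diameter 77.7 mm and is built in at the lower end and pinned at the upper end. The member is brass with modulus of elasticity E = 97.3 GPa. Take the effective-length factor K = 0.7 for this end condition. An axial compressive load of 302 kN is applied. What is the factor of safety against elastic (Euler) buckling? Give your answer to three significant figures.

d_o = 98.6 mm, d_i = 77.7 mm
I = π(d_o⁴ − d_i⁴)/64 = π(98.6⁴ − 77.70⁴)/64 = 2.850×10^6 mm⁴
I = 2.850×10^6 mm⁴ = 2.850×10^-6 m⁴
Effective length L_e = K·L = 0.7 × 2.07 = 1.449 m
P_cr = π²EI / L_e² = π² × 97.3×10⁹ × 2.850×10^-6 / 1.449² = 1.304×10^6 N
Factor of safety n = P_cr / P = 1303.7 / 302 = 4.32

n ≈ 4.32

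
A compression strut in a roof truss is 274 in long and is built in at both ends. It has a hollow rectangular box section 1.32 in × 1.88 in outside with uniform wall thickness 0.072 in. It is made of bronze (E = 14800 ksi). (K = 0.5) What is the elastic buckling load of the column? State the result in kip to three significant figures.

P_cr ≈ 0.973 kip

Inner dimensions: h_i = 1.88 − 2×0.072 = 1.736 in, b_i = 1.32 − 2×0.072 = 1.176 in
Weak-axis I_min = (h_o·b_o³ − h_i·b_i³)/12 with b_o = 1.32, b_i = 1.176 in (shorter outer/inner sides).
I_min = (1.88×1.32³ − 1.736×1.176³)/12 = 0.1250 in⁴
Effective length L_e = K·L = 0.5 × 274 = 137.0 in
P_cr = π²EI / L_e² = π² × 14800×10³ × 0.1250 / 137.0² = 973.2 lb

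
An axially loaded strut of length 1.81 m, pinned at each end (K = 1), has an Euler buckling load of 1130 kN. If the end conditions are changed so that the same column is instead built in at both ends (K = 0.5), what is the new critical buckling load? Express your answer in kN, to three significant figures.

P_cr ∝ 1/K², so P_cr,new = P_cr,old × (K_old/K_new)² = 1130 × (1/0.5)²
= 1130 × 4.000 = 4520 kN

P_cr ≈ 4520 kN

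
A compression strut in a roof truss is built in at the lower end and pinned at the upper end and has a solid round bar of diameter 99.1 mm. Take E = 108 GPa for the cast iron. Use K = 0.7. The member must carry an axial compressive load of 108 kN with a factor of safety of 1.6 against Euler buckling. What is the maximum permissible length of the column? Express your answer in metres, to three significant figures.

I = πd⁴/64 = π×99.1⁴/64 = 4.734×10^6 mm⁴
I = 4.734×10^-6 m⁴
Required critical load P_cr = n·P = 1.6 × 108 = 172.8 kN = 1.728×10^5 N
From P_cr = π²EI/(K·L)²:  L = (1/K)·√(π²EI/P_cr) = (1/0.7)·√(π²×1.08×10^11×4.734×10^-6/1.728×10^5)
L = 7.72 m

L_max ≈ 7.72 m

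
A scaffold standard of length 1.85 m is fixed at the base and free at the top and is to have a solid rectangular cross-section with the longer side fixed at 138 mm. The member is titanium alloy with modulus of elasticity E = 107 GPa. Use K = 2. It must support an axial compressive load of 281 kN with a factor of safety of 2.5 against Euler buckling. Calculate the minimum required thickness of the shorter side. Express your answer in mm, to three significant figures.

b ≈ 92.5 mm

Required P_cr = n·P = 2.5 × 281 = 702.5 kN
L_e = K·L = 2 × 1.85 = 3.700 m
Required I = P_cr·L_e²/(π²E) = 7.025×10^5 × 3.700² / (π² × 1.07×10^11) = 9.107×10^-6 m⁴
I_req = 9.107×10^6 mm⁴
Rectangle, weak axis: I_min = h·b³/12 with h = 138 mm fixed  ⇒  b = (12I/h)^(1/3) = 92.5 mm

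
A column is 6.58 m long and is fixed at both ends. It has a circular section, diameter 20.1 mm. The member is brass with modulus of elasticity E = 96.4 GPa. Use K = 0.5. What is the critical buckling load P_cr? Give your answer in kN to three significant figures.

P_cr ≈ 0.704 kN

I = πd⁴/64 = π×20.1⁴/64 = 8.012×10^3 mm⁴
I = 8.012×10^3 mm⁴ = 8.012×10^-9 m⁴
Effective length L_e = K·L = 0.5 × 6.58 = 3.290 m
P_cr = π²EI / L_e² = π² × 96.4×10⁹ × 8.012×10^-9 / 3.290² = 704.3 N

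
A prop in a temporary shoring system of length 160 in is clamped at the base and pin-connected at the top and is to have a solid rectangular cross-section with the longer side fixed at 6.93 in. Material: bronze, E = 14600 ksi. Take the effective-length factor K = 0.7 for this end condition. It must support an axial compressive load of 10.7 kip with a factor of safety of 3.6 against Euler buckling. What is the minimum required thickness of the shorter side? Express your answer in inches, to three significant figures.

b ≈ 1.80 in

Required P_cr = n·P = 3.6 × 10.7 = 38.52 kip
L_e = K·L = 0.7 × 160 = 112.0 in
Required I = P_cr·L_e²/(π²E) = 3.852×10^4 × 112.0² / (π² × 1.46×10^7) = 3.353 in⁴
Rectangle, weak axis: I_min = h·b³/12 with h = 6.93 in fixed  ⇒  b = (12I/h)^(1/3) = 1.80 in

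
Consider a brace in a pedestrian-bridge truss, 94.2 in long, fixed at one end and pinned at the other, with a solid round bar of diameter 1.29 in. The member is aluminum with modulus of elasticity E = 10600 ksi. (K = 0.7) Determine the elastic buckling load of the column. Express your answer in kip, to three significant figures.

P_cr ≈ 3.27 kip

I = πd⁴/64 = π×1.29⁴/64 = 0.1359 in⁴
Effective length L_e = K·L = 0.7 × 94.2 = 65.94 in
P_cr = π²EI / L_e² = π² × 10600×10³ × 0.1359 / 65.94² = 3.271×10^3 lb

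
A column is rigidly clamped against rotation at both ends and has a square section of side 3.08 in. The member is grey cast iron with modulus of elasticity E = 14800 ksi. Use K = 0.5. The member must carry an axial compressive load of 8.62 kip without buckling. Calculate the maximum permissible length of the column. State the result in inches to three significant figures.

I = a⁴/12 = 3.08⁴/12 = 7.499 in⁴
At the buckling limit P_cr = P = 8.620×10^3 lb
From P_cr = π²EI/(K·L)²:  L = (1/K)·√(π²EI/P_cr) = (1/0.5)·√(π²×1.48×10^7×7.499/8.620×10^3)
L = 713 in

L_max ≈ 713 in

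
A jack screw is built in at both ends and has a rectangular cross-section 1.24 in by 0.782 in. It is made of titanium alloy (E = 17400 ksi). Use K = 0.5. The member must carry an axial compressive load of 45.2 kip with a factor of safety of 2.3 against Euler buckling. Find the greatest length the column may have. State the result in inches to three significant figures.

Buckling occurs about the weak axis: I_min = h·b³/12 with b = 0.782 in (the shorter side).
I_min = 1.24×0.782³/12 = 4.942×10^-2 in⁴
Required critical load P_cr = n·P = 2.3 × 45.2 = 104.0 kip = 1.040×10^5 lb
From P_cr = π²EI/(K·L)²:  L = (1/K)·√(π²EI/P_cr) = (1/0.5)·√(π²×1.74×10^7×4.942×10^-2/1.040×10^5)
L = 18.1 in

L_max ≈ 18.1 in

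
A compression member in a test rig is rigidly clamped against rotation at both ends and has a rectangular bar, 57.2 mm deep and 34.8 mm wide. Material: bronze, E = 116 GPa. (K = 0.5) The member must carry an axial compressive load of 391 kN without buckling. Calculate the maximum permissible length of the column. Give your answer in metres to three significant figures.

L_max ≈ 1.53 m

Buckling occurs about the weak axis: I_min = h·b³/12 with b = 34.8 mm (the shorter side).
I_min = 57.2×34.8³/12 = 2.009×10^5 mm⁴
I = 2.009×10^-7 m⁴
At the buckling limit P_cr = P = 3.910×10^5 N
From P_cr = π²EI/(K·L)²:  L = (1/K)·√(π²EI/P_cr) = (1/0.5)·√(π²×1.16×10^11×2.009×10^-7/3.910×10^5)
L = 1.53 m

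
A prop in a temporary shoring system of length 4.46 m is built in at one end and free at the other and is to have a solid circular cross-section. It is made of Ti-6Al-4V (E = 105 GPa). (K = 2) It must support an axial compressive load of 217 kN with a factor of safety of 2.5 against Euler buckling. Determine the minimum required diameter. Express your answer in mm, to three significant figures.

Required P_cr = n·P = 2.5 × 217 = 542.5 kN
L_e = K·L = 2 × 4.46 = 8.920 m
Required I = P_cr·L_e²/(π²E) = 5.425×10^5 × 8.920² / (π² × 1.05×10^11) = 4.165×10^-5 m⁴
I_req = 4.165×10^7 mm⁴
Solid circle: I = πd⁴/64  ⇒  d = (64I/π)^(1/4) = (64×4.165×10^7/π)^(1/4) = 171 mm

d ≈ 171 mm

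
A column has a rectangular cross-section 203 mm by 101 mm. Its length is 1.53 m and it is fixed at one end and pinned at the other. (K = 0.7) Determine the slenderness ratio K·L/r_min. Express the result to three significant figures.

Buckling occurs about the weak axis: I_min = h·b³/12 with b = 101 mm (the shorter side).
I_min = 203×101³/12 = 1.743×10^7 mm⁴
A = 2.050×10^4 mm²;  r_min = √(I/A) = √(1.743×10^7/2.050×10^4) = 29.16 mm
L_e = K·L = 0.7 × 1.53 m = 1.071 m = 1071.0 mm
λ = L_e / r_min = 1071.0 / 29.16 = 36.7

λ ≈ 36.7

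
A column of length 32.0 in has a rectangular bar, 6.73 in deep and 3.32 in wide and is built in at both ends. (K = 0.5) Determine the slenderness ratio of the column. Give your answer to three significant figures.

For a rectangle r_min = b/√12 = 3.32/√12 = 0.9584 in
L_e = K·L = 0.5 × 32.0 = 16.00 in
λ = L_e / r_min = 16.000 / 0.9584 = 16.7

λ ≈ 16.7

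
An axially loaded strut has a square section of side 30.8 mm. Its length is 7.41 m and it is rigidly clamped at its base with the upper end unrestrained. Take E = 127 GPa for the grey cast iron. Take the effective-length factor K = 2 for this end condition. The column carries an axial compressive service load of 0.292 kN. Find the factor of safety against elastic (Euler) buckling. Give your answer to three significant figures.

n ≈ 1.47

I = a⁴/12 = 30.8⁴/12 = 7.499×10^4 mm⁴
I = 7.499×10^4 mm⁴ = 7.499×10^-8 m⁴
Effective length L_e = K·L = 2 × 7.41 = 14.82 m
P_cr = π²EI / L_e² = π² × 127×10⁹ × 7.499×10^-8 / 14.82² = 428.0 N
Factor of safety n = P_cr / P = 0.42799 / 0.292 = 1.47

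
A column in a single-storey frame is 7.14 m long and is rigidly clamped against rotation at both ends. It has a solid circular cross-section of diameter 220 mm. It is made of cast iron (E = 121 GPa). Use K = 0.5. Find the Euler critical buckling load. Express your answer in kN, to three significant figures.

I = πd⁴/64 = π×220⁴/64 = 1.150×10^8 mm⁴
I = 1.150×10^8 mm⁴ = 1.150×10^-4 m⁴
Effective length L_e = K·L = 0.5 × 7.14 = 3.570 m
P_cr = π²EI / L_e² = π² × 121×10⁹ × 1.150×10^-4 / 3.570² = 1.077×10^7 N

P_cr ≈ 10800 kN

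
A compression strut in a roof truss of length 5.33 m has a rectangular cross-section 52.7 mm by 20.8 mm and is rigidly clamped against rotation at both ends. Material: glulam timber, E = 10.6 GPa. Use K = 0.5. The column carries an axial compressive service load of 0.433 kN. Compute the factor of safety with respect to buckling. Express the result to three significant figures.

n ≈ 1.34

Buckling occurs about the weak axis: I_min = h·b³/12 with b = 20.8 mm (the shorter side).
I_min = 52.7×20.8³/12 = 3.952×10^4 mm⁴
I = 3.952×10^4 mm⁴ = 3.952×10^-8 m⁴
Effective length L_e = K·L = 0.5 × 5.33 = 2.665 m
P_cr = π²EI / L_e² = π² × 10.6×10⁹ × 3.952×10^-8 / 2.665² = 582.1 N
Factor of safety n = P_cr / P = 0.58214 / 0.433 = 1.34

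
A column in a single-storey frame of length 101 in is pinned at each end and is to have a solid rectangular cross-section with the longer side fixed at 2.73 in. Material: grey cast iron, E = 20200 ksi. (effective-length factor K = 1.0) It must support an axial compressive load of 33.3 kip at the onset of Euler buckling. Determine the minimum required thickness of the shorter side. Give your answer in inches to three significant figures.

b ≈ 1.96 in

L_e = K·L = 1 × 101 = 101.0 in
Required I = P_cr·L_e²/(π²E) = 3.330×10^4 × 101.0² / (π² × 2.02×10^7) = 1.704 in⁴
Rectangle, weak axis: I_min = h·b³/12 with h = 2.73 in fixed  ⇒  b = (12I/h)^(1/3) = 1.96 in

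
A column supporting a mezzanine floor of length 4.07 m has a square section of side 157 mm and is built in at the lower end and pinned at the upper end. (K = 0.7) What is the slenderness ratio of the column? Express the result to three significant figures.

λ ≈ 62.9

I = a⁴/12 = 157⁴/12 = 5.063×10^7 mm⁴
A = 2.465×10^4 mm²;  r_min = √(I/A) = √(5.063×10^7/2.465×10^4) = 45.32 mm
L_e = K·L = 0.7 × 4.07 m = 2.849 m = 2849.0 mm
λ = L_e / r_min = 2849.0 / 45.32 = 62.9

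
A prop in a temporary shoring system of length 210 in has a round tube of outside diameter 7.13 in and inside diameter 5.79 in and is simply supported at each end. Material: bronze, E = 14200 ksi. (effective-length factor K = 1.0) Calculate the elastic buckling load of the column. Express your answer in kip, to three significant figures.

P_cr ≈ 228 kip

d_o = 7.13 in, d_i = 5.79 in
I = π(d_o⁴ − d_i⁴)/64 = π(7.13⁴ − 5.790⁴)/64 = 71.69 in⁴
Effective length L_e = K·L = 1 × 210 = 210.0 in
P_cr = π²EI / L_e² = π² × 14200×10³ × 71.69 / 210.0² = 2.278×10^5 lb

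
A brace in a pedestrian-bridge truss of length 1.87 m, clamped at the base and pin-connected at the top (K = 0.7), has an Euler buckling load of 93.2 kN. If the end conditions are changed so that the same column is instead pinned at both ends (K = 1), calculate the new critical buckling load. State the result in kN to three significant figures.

P_cr ∝ 1/K², so P_cr,new = P_cr,old × (K_old/K_new)² = 93.2 × (0.7/1)²
= 93.2 × 0.4900 = 45.7 kN

P_cr ≈ 45.7 kN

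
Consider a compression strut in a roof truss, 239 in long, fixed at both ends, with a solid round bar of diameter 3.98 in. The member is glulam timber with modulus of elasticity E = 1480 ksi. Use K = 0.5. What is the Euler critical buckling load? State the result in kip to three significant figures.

P_cr ≈ 12.6 kip

I = πd⁴/64 = π×3.98⁴/64 = 12.32 in⁴
Effective length L_e = K·L = 0.5 × 239 = 119.5 in
P_cr = π²EI / L_e² = π² × 1480×10³ × 12.32 / 119.5² = 1.260×10^4 lb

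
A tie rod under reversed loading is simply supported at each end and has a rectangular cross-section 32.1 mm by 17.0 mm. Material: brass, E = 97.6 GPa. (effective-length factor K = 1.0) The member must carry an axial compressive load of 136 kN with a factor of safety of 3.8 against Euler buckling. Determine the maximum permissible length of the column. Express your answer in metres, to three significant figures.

L_max ≈ 0.157 m

Buckling occurs about the weak axis: I_min = h·b³/12 with b = 17.0 mm (the shorter side).
I_min = 32.1×17.0³/12 = 1.314×10^4 mm⁴
I = 1.314×10^-8 m⁴
Required critical load P_cr = n·P = 3.8 × 136 = 516.8 kN = 5.168×10^5 N
From P_cr = π²EI/(K·L)²:  L = (1/K)·√(π²EI/P_cr) = (1/1)·√(π²×9.76×10^10×1.314×10^-8/5.168×10^5)
L = 0.157 m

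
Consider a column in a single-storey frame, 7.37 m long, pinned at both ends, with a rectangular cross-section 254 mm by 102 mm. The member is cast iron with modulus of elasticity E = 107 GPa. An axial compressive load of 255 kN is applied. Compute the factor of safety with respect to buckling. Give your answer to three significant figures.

Buckling occurs about the weak axis: I_min = h·b³/12 with b = 102 mm (the shorter side).
I_min = 254×102³/12 = 2.246×10^7 mm⁴
I = 2.246×10^7 mm⁴ = 2.246×10^-5 m⁴
Effective length L_e = K·L = 1 × 7.37 = 7.370 m
P_cr = π²EI / L_e² = π² × 107×10⁹ × 2.246×10^-5 / 7.370² = 4.367×10^5 N
Factor of safety n = P_cr / P = 436.72 / 255 = 1.71

n ≈ 1.71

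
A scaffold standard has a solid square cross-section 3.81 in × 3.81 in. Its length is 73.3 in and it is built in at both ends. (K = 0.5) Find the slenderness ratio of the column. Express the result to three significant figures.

λ ≈ 33.3

I = a⁴/12 = 3.81⁴/12 = 17.56 in⁴
A = 14.52 in²;  r_min = √(I/A) = √(17.56/14.52) = 1.100 in
L_e = K·L = 0.5 × 73.3 = 36.65 in
λ = L_e / r_min = 36.650 / 1.100 = 33.3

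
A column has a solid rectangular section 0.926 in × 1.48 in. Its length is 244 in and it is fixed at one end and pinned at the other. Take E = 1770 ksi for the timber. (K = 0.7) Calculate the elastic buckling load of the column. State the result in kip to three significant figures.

P_cr ≈ 0.0586 kip

Buckling occurs about the weak axis: I_min = h·b³/12 with b = 0.926 in (the shorter side).
I_min = 1.48×0.926³/12 = 9.793×10^-2 in⁴
Effective length L_e = K·L = 0.7 × 244 = 170.8 in
P_cr = π²EI / L_e² = π² × 1770×10³ × 9.793×10^-2 / 170.8² = 58.64 lb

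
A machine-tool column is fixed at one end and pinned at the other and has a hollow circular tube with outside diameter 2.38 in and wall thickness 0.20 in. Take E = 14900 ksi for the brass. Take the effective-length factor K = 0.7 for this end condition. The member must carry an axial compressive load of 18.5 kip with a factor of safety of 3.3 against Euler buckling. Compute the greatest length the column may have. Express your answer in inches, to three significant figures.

L_max ≈ 63.5 in

Inner diameter d_i = 2.38 − 2×0.20 = 1.980 in
I = π(d_o⁴ − d_i⁴)/64 = π(2.38⁴ − 1.980⁴)/64 = 0.8205 in⁴
Required critical load P_cr = n·P = 3.3 × 18.5 = 61.05 kip = 6.105×10^4 lb
From P_cr = π²EI/(K·L)²:  L = (1/K)·√(π²EI/P_cr) = (1/0.7)·√(π²×1.49×10^7×0.8205/6.105×10^4)
L = 63.5 in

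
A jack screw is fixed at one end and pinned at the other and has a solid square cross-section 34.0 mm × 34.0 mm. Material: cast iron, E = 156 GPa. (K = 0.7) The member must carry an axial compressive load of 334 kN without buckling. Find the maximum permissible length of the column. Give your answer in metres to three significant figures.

I = a⁴/12 = 34.0⁴/12 = 1.114×10^5 mm⁴
I = 1.114×10^-7 m⁴
At the buckling limit P_cr = P = 3.340×10^5 N
From P_cr = π²EI/(K·L)²:  L = (1/K)·√(π²EI/P_cr) = (1/0.7)·√(π²×1.56×10^11×1.114×10^-7/3.340×10^5)
L = 1.02 m

L_max ≈ 1.02 m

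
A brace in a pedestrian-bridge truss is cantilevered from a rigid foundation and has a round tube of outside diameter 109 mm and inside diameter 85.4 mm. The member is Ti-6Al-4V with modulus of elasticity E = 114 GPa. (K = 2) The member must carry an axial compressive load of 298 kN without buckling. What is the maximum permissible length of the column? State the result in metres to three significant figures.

d_o = 109 mm, d_i = 85.4 mm
I = π(d_o⁴ − d_i⁴)/64 = π(109⁴ − 85.40⁴)/64 = 4.318×10^6 mm⁴
I = 4.318×10^-6 m⁴
At the buckling limit P_cr = P = 2.980×10^5 N
From P_cr = π²EI/(K·L)²:  L = (1/K)·√(π²EI/P_cr) = (1/2)·√(π²×1.14×10^11×4.318×10^-6/2.980×10^5)
L = 2.02 m

L_max ≈ 2.02 m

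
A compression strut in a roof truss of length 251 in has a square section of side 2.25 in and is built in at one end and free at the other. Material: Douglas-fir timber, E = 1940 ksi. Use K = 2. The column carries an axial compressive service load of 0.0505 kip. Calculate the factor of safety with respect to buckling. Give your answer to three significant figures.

I = a⁴/12 = 2.25⁴/12 = 2.136 in⁴
Effective length L_e = K·L = 2 × 251 = 502.0 in
P_cr = π²EI / L_e² = π² × 1940×10³ × 2.136 / 502.0² = 162.3 lb
Factor of safety n = P_cr / P = 0.16227 / 0.0505 = 3.21

n ≈ 3.21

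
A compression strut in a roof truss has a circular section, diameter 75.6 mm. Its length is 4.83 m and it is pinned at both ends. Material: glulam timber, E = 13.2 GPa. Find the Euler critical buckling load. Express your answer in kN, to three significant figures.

P_cr ≈ 8.95 kN

I = πd⁴/64 = π×75.6⁴/64 = 1.603×10^6 mm⁴
I = 1.603×10^6 mm⁴ = 1.603×10^-6 m⁴
Effective length L_e = K·L = 1 × 4.83 = 4.830 m
P_cr = π²EI / L_e² = π² × 13.2×10⁹ × 1.603×10^-6 / 4.830² = 8.954×10^3 N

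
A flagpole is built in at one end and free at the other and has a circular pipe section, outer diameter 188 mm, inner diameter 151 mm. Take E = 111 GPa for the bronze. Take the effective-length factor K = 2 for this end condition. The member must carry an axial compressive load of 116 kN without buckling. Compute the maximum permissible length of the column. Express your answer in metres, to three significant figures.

L_max ≈ 9.19 m

d_o = 188 mm, d_i = 151 mm
I = π(d_o⁴ − d_i⁴)/64 = π(188⁴ − 151.0⁴)/64 = 3.580×10^7 mm⁴
I = 3.580×10^-5 m⁴
At the buckling limit P_cr = P = 1.160×10^5 N
From P_cr = π²EI/(K·L)²:  L = (1/K)·√(π²EI/P_cr) = (1/2)·√(π²×1.11×10^11×3.580×10^-5/1.160×10^5)
L = 9.19 m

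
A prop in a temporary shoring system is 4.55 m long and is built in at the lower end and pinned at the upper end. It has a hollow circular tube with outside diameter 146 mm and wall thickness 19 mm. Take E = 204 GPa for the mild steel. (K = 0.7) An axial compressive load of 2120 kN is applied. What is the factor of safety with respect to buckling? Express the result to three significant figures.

n ≈ 1.46

Inner diameter d_i = 146 − 2×19 = 108.0 mm
I = π(d_o⁴ − d_i⁴)/64 = π(146⁴ − 108.0⁴)/64 = 1.563×10^7 mm⁴
I = 1.563×10^7 mm⁴ = 1.563×10^-5 m⁴
Effective length L_e = K·L = 0.7 × 4.55 = 3.185 m
P_cr = π²EI / L_e² = π² × 204×10⁹ × 1.563×10^-5 / 3.185² = 3.101×10^6 N
Factor of safety n = P_cr / P = 3101.3 / 2120 = 1.46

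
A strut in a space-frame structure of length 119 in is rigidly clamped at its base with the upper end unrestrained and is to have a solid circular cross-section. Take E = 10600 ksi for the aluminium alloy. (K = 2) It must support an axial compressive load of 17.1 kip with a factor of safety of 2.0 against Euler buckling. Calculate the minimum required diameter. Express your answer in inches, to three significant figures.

Required P_cr = n·P = 2.0 × 17.1 = 34.20 kip
L_e = K·L = 2 × 119 = 238.0 in
Required I = P_cr·L_e²/(π²E) = 3.420×10^4 × 238.0² / (π² × 1.06×10^7) = 18.52 in⁴
Solid circle: I = πd⁴/64  ⇒  d = (64I/π)^(1/4) = (64×18.52/π)^(1/4) = 4.41 in

d ≈ 4.41 in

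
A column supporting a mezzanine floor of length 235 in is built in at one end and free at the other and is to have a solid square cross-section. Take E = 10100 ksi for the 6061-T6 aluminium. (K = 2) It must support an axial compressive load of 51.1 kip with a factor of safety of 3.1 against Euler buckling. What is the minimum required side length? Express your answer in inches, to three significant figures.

a ≈ 8.06 in

Required P_cr = n·P = 3.1 × 51.1 = 158.4 kip
L_e = K·L = 2 × 235 = 470.0 in
Required I = P_cr·L_e²/(π²E) = 1.584×10^5 × 470.0² / (π² × 1.01×10^7) = 351.0 in⁴
Solid square: I = a⁴/12  ⇒  a = (12I)^(1/4) = (12×351.0)^(1/4) = 8.06 in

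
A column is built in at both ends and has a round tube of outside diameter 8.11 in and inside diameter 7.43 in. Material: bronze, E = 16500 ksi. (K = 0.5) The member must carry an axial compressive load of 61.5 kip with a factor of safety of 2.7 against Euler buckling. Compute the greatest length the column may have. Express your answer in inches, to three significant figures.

L_max ≈ 496 in

d_o = 8.11 in, d_i = 7.43 in
I = π(d_o⁴ − d_i⁴)/64 = π(8.11⁴ − 7.430⁴)/64 = 62.75 in⁴
Required critical load P_cr = n·P = 2.7 × 61.5 = 166.0 kip = 1.661×10^5 lb
From P_cr = π²EI/(K·L)²:  L = (1/K)·√(π²EI/P_cr) = (1/0.5)·√(π²×1.65×10^7×62.75/1.661×10^5)
L = 496 in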